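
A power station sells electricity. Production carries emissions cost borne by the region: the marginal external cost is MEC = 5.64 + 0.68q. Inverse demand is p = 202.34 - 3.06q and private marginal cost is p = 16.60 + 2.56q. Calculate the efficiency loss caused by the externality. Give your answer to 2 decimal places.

Market equilibrium (private): 16.60 + 2.56q = 202.34 - 3.06q → q_m = 33.0498.
Social marginal cost = private MC + MEC = 22.24 + 3.24q.
Set SMC = demand: 22.24 + 3.24q = 202.34 - 3.06q → q* = 28.5873.
The loss is the area between SMC and demand from q* to q_m; with linear curves that's a triangle of height MEC(q_m).
DWL = ½ × 4.4625 × 28.1139 = 62.7291.

DWL = 62.73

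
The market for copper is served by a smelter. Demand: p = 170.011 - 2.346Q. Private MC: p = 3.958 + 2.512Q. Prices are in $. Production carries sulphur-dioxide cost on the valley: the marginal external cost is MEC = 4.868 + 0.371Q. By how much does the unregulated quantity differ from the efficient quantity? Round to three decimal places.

3.356 units

Market equilibrium (private): 3.958 + 2.512Q = 170.011 - 2.346Q → Q_m = 34.1814.
Social marginal cost = private MC + MEC = 8.826 + 2.883Q.
Set SMC = demand: 8.826 + 2.883Q = 170.011 - 2.346Q → Q* = 30.8252.
Gap = |34.1814 − 30.8252| = 3.3562.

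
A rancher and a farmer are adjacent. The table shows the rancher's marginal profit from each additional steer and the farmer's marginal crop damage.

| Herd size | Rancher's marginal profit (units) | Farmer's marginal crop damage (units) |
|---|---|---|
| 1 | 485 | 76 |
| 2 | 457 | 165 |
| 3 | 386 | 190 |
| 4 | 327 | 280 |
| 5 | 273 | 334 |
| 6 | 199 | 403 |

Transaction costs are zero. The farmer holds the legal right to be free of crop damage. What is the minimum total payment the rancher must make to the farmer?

Efficient level: marginal profit ≥ marginal crop damage through level 4, so k* = 4.
With the farmer holding the right, the rancher must at least compensate total damage at k*: 76 + 165 + 190 + 280 = 711.

711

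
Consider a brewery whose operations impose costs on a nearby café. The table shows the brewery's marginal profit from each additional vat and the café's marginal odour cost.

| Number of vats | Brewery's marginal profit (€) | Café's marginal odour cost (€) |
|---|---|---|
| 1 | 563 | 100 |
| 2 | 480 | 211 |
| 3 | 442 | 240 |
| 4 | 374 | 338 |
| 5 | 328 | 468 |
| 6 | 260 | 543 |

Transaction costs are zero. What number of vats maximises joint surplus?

Bargaining reaches the level where marginal profit last exceeds marginal odour cost.
That holds through level 4 (374 ≥ 338) but not at 5 (328 < 468).

4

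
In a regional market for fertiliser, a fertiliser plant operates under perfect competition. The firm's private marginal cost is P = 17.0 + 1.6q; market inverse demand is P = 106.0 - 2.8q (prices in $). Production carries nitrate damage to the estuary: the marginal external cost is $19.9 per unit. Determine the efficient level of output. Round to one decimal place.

Social marginal cost = private MC + MEC = 36.9 + 1.6q.
Set SMC = demand: 36.9 + 1.6q = 106.0 - 2.8q → q* = 15.7045.

q* = 15.7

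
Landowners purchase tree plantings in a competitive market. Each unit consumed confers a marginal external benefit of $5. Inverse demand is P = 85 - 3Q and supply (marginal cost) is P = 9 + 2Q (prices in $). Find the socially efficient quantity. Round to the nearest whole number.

Q* = 16

Social marginal benefit = demand + MEB = 90 - 3Q.
Set SMB = MC: 90 - 3Q = 9 + 2Q → Q* = 16.2000.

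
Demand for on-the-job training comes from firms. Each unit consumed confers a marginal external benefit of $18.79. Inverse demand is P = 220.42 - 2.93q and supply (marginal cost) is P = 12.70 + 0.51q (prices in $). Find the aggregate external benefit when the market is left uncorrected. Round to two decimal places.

Market equilibrium (private): 12.70 + 0.51q = 220.42 - 2.93q → q_m = 60.3837.
Total external benefit = MEB × q_m = 18.79 × 60.3837 = 1134.6097.

$1134.61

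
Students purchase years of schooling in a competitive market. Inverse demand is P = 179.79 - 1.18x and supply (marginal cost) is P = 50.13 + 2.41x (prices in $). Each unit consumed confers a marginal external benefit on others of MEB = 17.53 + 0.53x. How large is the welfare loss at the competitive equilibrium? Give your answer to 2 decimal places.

Market equilibrium (private): 50.13 + 2.41x = 179.79 - 1.18x → x_m = 36.1170.
Social marginal benefit = demand + MEB = 197.32 - 0.65x.
Set SMB = MC: 197.32 - 0.65x = 50.13 + 2.41x → x* = 48.1013.
Between x* and x_m the wedge SMB − MC runs linearly from 0 to MEB(x_m), so the loss is a triangle.
DWL = ½ × 11.9843 × 36.6720 = 219.7441.

DWL = $219.74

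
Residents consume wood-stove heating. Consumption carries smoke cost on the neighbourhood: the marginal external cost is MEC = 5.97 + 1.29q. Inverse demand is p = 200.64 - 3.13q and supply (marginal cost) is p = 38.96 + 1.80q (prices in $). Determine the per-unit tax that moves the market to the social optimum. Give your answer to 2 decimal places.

tax = $38.26 per unit

Social marginal benefit = demand − MEC = 194.67 - 4.42q.
Set SMB = MC: 194.67 - 4.42q = 38.96 + 1.80q → q* = 25.0338.
The Pigouvian tax equals MEC at q*: 5.97 + 1.29×25.0338 = 38.2636.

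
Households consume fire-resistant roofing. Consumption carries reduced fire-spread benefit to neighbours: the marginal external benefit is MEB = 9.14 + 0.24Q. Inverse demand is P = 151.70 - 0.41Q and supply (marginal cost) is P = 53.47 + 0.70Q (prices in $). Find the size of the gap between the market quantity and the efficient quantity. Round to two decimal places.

Market equilibrium (private): 53.47 + 0.70Q = 151.70 - 0.41Q → Q_m = 88.4955.
Social marginal benefit = demand + MEB = 160.84 - 0.17Q.
Set SMB = MC: 160.84 - 0.17Q = 53.47 + 0.70Q → Q* = 123.4138.
Gap = |88.4955 − 123.4138| = 34.9183.

34.92 units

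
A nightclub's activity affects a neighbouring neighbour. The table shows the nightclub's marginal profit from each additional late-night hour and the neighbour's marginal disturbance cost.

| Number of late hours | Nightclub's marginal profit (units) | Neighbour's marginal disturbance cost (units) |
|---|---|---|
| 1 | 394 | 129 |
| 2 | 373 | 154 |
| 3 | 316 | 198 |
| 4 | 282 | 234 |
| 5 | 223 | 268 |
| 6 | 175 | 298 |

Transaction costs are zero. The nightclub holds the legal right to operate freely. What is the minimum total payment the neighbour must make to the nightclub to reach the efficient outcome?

Left alone the nightclub would choose level 6 (marginal profit stays positive).
Efficient level: k* = 4 (marginal profit ≥ marginal disturbance cost through 4).
The neighbour must at least cover the nightclub's forgone profit from cutting 6→4: 223 + 175 = 398.

398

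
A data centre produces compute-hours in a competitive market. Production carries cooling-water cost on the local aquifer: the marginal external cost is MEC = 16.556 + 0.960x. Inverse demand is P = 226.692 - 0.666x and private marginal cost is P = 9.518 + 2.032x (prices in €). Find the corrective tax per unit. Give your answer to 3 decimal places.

tax = €69.206 per unit

Social marginal cost = private MC + MEC = 26.074 + 2.992x.
Set SMC = demand: 26.074 + 2.992x = 226.692 - 0.666x → x* = 54.8436.
The Pigouvian tax equals MEC at x*: 16.556 + 0.960×54.8436 = 69.2059.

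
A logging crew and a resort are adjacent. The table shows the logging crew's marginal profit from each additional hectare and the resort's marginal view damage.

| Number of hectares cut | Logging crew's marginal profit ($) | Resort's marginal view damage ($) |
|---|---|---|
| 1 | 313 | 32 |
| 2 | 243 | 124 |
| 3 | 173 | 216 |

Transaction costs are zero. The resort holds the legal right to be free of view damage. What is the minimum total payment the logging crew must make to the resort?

Efficient level: marginal profit ≥ marginal view damage through level 2, so k* = 2.
With the resort holding the right, the logging crew must at least compensate total damage at k*: 32 + 124 = 156.

$156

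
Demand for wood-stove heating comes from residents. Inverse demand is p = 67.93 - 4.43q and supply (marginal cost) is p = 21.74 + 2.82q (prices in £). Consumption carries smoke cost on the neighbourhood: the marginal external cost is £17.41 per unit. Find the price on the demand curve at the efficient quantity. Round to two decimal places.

P = £50.34

Social marginal benefit = demand − MEC = 50.52 - 4.43q.
Set SMB = MC: 50.52 - 4.43q = 21.74 + 2.82q → q* = 3.9697.
Consumer price on the demand curve at q*: 67.93 − 4.43×3.9697 = 50.3442.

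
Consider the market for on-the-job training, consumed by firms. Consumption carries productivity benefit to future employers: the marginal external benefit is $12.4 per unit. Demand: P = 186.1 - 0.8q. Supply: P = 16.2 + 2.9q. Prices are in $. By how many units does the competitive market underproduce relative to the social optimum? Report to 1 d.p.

Market equilibrium (private): 16.2 + 2.9q = 186.1 - 0.8q → q_m = 45.9189.
Social marginal benefit = demand + MEB = 198.5 - 0.8q.
Set SMB = MC: 198.5 - 0.8q = 16.2 + 2.9q → q* = 49.2703.
Gap = |45.9189 − 49.2703| = 3.3514.

3.4 units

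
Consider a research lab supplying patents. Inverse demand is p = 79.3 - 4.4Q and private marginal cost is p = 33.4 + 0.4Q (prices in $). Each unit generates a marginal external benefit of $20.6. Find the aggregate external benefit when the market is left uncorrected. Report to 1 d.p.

Market equilibrium (private): 33.4 + 0.4Q = 79.3 - 4.4Q → Q_m = 9.5625.
Total external benefit = MEB × Q_m = 20.6 × 9.5625 = 196.9875.

$197.0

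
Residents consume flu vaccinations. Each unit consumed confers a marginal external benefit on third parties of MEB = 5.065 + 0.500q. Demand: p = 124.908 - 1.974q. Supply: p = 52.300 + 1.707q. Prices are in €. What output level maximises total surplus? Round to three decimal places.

Social marginal benefit = demand + MEB = 129.973 - 1.474q.
Set SMB = MC: 129.973 - 1.474q = 52.300 + 1.707q → q* = 24.4178.

q* = 24.418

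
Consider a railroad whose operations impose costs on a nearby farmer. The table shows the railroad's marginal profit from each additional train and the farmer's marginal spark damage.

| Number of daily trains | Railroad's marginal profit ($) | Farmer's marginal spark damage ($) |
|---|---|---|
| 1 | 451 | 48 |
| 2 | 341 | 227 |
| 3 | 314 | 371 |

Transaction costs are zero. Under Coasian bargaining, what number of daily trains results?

Bargaining reaches the level where marginal profit last exceeds marginal spark damage.
That holds through level 2 (341 ≥ 227) but not at 3 (314 < 371).

2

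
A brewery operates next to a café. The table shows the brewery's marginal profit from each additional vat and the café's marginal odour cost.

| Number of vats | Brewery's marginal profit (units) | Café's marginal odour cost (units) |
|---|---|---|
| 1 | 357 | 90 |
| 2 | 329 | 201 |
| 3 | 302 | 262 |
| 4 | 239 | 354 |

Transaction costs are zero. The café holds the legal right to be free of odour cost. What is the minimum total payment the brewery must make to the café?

553

Efficient level: marginal profit ≥ marginal odour cost through level 3, so k* = 3.
With the café holding the right, the brewery must at least compensate total damage at k*: 90 + 201 + 262 = 553.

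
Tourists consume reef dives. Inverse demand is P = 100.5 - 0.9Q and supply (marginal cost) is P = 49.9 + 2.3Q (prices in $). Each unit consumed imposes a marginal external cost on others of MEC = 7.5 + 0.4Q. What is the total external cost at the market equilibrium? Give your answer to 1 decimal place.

Market equilibrium (private): 49.9 + 2.3Q = 100.5 - 0.9Q → Q_m = 15.8125.
Total external cost = ∫₀^{Q_m} (7.5 + 0.4Q) dQ = 7.5×15.8125 + ½×0.4×15.8125² = 168.6008.

$168.6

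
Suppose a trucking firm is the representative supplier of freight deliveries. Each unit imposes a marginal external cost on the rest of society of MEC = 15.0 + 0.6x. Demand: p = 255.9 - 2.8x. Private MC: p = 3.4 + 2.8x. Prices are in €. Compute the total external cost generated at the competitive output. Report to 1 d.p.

Market equilibrium (private): 3.4 + 2.8x = 255.9 - 2.8x → x_m = 45.0893.
Total external cost = ∫₀^{x_m} (15.0 + 0.6x) dx = 15.0×45.0893 + ½×0.6×45.0893² = 1286.2530.

€1286.3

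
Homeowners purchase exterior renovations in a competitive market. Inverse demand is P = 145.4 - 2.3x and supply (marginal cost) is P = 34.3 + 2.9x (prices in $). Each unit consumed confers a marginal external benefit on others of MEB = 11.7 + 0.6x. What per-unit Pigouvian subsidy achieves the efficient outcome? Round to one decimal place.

subsidy = $27.7 per unit

Social marginal benefit = demand + MEB = 157.1 - 1.7x.
Set SMB = MC: 157.1 - 1.7x = 34.3 + 2.9x → x* = 26.6957.
The Pigouvian subsidy equals MEB at x*: 11.7 + 0.6×26.6957 = 27.7174.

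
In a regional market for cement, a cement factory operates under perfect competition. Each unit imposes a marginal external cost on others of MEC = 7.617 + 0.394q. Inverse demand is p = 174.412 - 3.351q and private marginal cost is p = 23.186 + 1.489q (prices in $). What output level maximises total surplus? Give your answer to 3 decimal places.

Social marginal cost = private MC + MEC = 30.803 + 1.883q.
Set SMC = demand: 30.803 + 1.883q = 174.412 - 3.351q → q* = 27.4377.

q* = 27.438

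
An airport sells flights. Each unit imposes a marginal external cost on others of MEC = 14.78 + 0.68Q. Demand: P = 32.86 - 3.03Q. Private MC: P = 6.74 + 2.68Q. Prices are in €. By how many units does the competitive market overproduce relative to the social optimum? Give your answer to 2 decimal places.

Market equilibrium (private): 6.74 + 2.68Q = 32.86 - 3.03Q → Q_m = 4.5744.
Social marginal cost = private MC + MEC = 21.52 + 3.36Q.
Set SMC = demand: 21.52 + 3.36Q = 32.86 - 3.03Q → Q* = 1.7746.
Gap = |4.5744 − 1.7746| = 2.7998.

2.80 units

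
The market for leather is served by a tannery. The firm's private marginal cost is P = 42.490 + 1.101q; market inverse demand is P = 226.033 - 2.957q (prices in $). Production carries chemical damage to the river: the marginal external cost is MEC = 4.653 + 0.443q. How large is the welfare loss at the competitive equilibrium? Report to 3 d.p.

DWL = $67.717

Market equilibrium (private): 42.490 + 1.101q = 226.033 - 2.957q → q_m = 45.2299.
Social marginal cost = private MC + MEC = 47.143 + 1.544q.
Set SMC = demand: 47.143 + 1.544q = 226.033 - 2.957q → q* = 39.7445.
Between q* and q_m the wedge SMC − demand runs linearly from 0 to MEC(q_m), so the loss is a triangle.
DWL = ½ × 5.4854 × 24.6899 = 67.7170.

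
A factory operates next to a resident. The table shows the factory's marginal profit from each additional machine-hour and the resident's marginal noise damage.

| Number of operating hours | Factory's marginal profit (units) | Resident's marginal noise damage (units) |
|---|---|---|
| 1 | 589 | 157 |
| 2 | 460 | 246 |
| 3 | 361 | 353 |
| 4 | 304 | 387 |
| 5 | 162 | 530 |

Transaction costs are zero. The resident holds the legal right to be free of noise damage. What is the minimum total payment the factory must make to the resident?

756

Efficient level: marginal profit ≥ marginal noise damage through level 3, so k* = 3.
With the resident holding the right, the factory must at least compensate total damage at k*: 157 + 246 + 353 = 756.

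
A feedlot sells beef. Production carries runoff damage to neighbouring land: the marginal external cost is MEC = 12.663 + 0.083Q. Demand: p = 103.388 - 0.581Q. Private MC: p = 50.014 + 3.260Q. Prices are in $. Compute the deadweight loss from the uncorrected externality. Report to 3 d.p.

DWL = $24.324

Market equilibrium (private): 50.014 + 3.260Q = 103.388 - 0.581Q → Q_m = 13.8959.
Social marginal cost = private MC + MEC = 62.677 + 3.343Q.
Set SMC = demand: 62.677 + 3.343Q = 103.388 - 0.581Q → Q* = 10.3749.
Between Q* and Q_m the wedge SMC − demand runs linearly from 0 to MEC(Q_m), so the loss is a triangle.
DWL = ½ × 3.5210 × 13.8164 = 24.3238.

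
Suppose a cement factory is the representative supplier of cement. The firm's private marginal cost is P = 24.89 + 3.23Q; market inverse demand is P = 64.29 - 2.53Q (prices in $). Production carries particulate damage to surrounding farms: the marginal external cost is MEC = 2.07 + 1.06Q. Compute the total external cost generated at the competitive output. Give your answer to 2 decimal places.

$38.96

Market equilibrium (private): 24.89 + 3.23Q = 64.29 - 2.53Q → Q_m = 6.8403.
Total external cost = ∫₀^{Q_m} (2.07 + 1.06Q) dQ = 2.07×6.8403 + ½×1.06×6.8403² = 38.9580.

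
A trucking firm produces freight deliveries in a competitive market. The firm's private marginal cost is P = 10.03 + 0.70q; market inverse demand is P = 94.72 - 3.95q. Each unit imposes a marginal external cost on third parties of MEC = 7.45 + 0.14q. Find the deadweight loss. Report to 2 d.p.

Market equilibrium (private): 10.03 + 0.70q = 94.72 - 3.95q → q_m = 18.2129.
Social marginal cost = private MC + MEC = 17.48 + 0.84q.
Set SMC = demand: 17.48 + 0.84q = 94.72 - 3.95q → q* = 16.1253.
The loss is the area between SMC and demand from q* to q_m; with linear curves that's a triangle of height MEC(q_m).
DWL = ½ × 2.0876 × 9.9998 = 10.4378.

DWL = 10.44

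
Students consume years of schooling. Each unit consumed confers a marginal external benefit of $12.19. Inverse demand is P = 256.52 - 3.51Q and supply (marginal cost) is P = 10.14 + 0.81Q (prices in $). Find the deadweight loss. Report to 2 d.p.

DWL = $17.20

Market equilibrium (private): 10.14 + 0.81Q = 256.52 - 3.51Q → Q_m = 57.0324.
Social marginal benefit = demand + MEB = 268.71 - 3.51Q.
Set SMB = MC: 268.71 - 3.51Q = 10.14 + 0.81Q → Q* = 59.8542.
The welfare-loss triangle has base |Q_m − Q*| and height MEB(Q_m) (the vertical gap between SMB and MC is zero at Q* and MEB at Q_m).
DWL = ½ × 2.8218 × 12.1900 = 17.1989.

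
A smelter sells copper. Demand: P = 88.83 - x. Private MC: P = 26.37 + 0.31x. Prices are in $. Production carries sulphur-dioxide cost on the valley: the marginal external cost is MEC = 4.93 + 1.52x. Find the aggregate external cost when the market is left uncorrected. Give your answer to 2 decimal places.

Market equilibrium (private): 26.37 + 0.31x = 88.83 - x → x_m = 47.6794.
Total external cost = ∫₀^{x_m} (4.93 + 1.52x) dx = 4.93×47.6794 + ½×1.52×47.6794² = 1962.7866.

$1962.79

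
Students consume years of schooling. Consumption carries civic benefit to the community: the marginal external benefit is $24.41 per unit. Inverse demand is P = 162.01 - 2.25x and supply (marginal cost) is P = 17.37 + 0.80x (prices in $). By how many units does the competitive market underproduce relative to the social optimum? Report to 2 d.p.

Market equilibrium (private): 17.37 + 0.80x = 162.01 - 2.25x → x_m = 47.4230.
Social marginal benefit = demand + MEB = 186.42 - 2.25x.
Set SMB = MC: 186.42 - 2.25x = 17.37 + 0.80x → x* = 55.4262.
Gap = |47.4230 − 55.4262| = 8.0032.

8.00 units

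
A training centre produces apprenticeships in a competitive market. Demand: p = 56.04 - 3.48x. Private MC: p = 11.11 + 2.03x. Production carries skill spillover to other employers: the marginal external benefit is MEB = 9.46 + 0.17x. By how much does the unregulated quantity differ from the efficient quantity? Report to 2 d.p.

2.03 units

Market equilibrium (private): 11.11 + 2.03x = 56.04 - 3.48x → x_m = 8.1543.
Social marginal cost = private MC − MEB = 1.65 + 1.86x.
Set SMC = demand: 1.65 + 1.86x = 56.04 - 3.48x → x* = 10.1854.
Gap = |8.1543 − 10.1854| = 2.0311.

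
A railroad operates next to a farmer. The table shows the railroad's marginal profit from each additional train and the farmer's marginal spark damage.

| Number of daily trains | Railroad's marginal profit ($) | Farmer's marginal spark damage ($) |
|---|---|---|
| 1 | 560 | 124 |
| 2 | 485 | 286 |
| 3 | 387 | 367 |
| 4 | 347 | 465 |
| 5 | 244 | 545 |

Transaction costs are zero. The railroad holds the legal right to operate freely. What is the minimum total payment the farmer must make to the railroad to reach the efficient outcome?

Left alone the railroad would choose level 5 (marginal profit stays positive).
Efficient level: k* = 3 (marginal profit ≥ marginal spark damage through 3).
The farmer must at least cover the railroad's forgone profit from cutting 5→3: 347 + 244 = 591.

$591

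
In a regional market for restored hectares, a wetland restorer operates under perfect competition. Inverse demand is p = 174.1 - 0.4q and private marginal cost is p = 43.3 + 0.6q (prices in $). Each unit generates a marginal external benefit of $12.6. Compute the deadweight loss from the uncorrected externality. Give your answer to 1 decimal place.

DWL = $79.4

Market equilibrium (private): 43.3 + 0.6q = 174.1 - 0.4q → q_m = 130.8000.
Social marginal cost = private MC − MEB = 30.7 + 0.6q.
Set SMC = demand: 30.7 + 0.6q = 174.1 - 0.4q → q* = 143.4000.
The loss is the area between SMC and demand from q* to q_m; with linear curves that's a triangle of height MEB(q_m).
DWL = ½ × 12.6000 × 12.6000 = 79.3800.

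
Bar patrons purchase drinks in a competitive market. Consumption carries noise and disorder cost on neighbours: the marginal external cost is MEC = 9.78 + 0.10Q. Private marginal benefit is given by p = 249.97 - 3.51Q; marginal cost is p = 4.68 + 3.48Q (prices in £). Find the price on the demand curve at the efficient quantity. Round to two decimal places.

Social marginal benefit = demand − MEC = 240.19 - 3.61Q.
Set SMB = MC: 240.19 - 3.61Q = 4.68 + 3.48Q → Q* = 33.2172.
Consumer price on the demand curve at Q*: 249.97 − 3.51×33.2172 = 133.3776.

P = £133.38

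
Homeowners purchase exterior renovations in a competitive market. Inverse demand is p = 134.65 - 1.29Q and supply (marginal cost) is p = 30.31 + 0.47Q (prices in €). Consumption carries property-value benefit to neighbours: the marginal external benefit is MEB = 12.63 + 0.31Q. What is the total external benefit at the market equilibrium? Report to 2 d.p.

Market equilibrium (private): 30.31 + 0.47Q = 134.65 - 1.29Q → Q_m = 59.2841.
Total external benefit = ∫₀^{Q_m} (12.63 + 0.31Q) dQ = 12.63×59.2841 + ½×0.31×59.2841² = 1293.5219.

€1293.52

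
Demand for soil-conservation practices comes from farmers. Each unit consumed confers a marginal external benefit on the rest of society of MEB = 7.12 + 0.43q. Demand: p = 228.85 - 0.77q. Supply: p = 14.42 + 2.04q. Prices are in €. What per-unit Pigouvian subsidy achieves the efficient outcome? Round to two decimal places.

subsidy = €47.15 per unit

Social marginal benefit = demand + MEB = 235.97 - 0.34q.
Set SMB = MC: 235.97 - 0.34q = 14.42 + 2.04q → q* = 93.0882.
The Pigouvian subsidy equals MEB at q*: 7.12 + 0.43×93.0882 = 47.1479.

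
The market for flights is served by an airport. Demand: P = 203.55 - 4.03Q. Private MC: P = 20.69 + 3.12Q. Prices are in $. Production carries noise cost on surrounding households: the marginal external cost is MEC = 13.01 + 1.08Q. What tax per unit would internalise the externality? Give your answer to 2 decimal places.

tax = $35.30 per unit

Social marginal cost = private MC + MEC = 33.70 + 4.20Q.
Set SMC = demand: 33.70 + 4.20Q = 203.55 - 4.03Q → Q* = 20.6379.
The Pigouvian tax equals MEC at Q*: 13.01 + 1.08×20.6379 = 35.2989.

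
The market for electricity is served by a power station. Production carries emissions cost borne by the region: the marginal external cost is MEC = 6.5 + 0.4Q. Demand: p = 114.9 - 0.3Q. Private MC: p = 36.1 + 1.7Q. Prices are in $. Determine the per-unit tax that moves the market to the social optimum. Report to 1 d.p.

tax = $18.6 per unit

Social marginal cost = private MC + MEC = 42.6 + 2.1Q.
Set SMC = demand: 42.6 + 2.1Q = 114.9 - 0.3Q → Q* = 30.1250.
The Pigouvian tax equals MEC at Q*: 6.5 + 0.4×30.1250 = 18.5500.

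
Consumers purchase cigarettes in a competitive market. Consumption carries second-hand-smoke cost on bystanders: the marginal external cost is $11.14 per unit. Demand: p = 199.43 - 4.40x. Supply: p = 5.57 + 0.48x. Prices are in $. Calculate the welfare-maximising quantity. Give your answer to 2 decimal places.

x* = 37.44

Social marginal benefit = demand − MEC = 188.29 - 4.40x.
Set SMB = MC: 188.29 - 4.40x = 5.57 + 0.48x → x* = 37.4426.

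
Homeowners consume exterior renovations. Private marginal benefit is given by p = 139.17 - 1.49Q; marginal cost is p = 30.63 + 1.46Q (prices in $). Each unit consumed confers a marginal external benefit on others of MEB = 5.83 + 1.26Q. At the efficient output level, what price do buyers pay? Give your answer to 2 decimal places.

Social marginal benefit = demand + MEB = 145.00 - 0.23Q.
Set SMB = MC: 145.00 - 0.23Q = 30.63 + 1.46Q → Q* = 67.6746.
Consumer price on the demand curve at Q*: 139.17 − 1.49×67.6746 = 38.3348.

P = $38.33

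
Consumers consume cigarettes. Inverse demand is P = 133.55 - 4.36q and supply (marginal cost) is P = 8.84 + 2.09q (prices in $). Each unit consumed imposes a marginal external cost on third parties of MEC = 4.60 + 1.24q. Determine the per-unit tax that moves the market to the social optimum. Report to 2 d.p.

tax = $23.97 per unit

Social marginal benefit = demand − MEC = 128.95 - 5.60q.
Set SMB = MC: 128.95 - 5.60q = 8.84 + 2.09q → q* = 15.6190.
The Pigouvian tax equals MEC at q*: 4.60 + 1.24×15.6190 = 23.9676.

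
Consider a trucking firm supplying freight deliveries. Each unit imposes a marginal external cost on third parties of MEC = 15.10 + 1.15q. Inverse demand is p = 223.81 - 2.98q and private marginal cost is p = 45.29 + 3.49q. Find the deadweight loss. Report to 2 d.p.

DWL = 143.91

Market equilibrium (private): 45.29 + 3.49q = 223.81 - 2.98q → q_m = 27.5920.
Social marginal cost = private MC + MEC = 60.39 + 4.64q.
Set SMC = demand: 60.39 + 4.64q = 223.81 - 2.98q → q* = 21.4462.
Between q* and q_m the wedge SMC − demand runs linearly from 0 to MEC(q_m), so the loss is a triangle.
DWL = ½ × 6.1458 × 46.8308 = 143.9064.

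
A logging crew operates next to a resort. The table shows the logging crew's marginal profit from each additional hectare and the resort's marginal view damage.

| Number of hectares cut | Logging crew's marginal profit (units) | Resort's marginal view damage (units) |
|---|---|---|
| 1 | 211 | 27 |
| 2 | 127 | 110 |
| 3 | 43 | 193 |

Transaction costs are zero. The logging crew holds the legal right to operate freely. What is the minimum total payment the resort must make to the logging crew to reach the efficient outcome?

Left alone the logging crew would choose level 3 (marginal profit stays positive).
Efficient level: k* = 2 (marginal profit ≥ marginal view damage through 2).
The resort must at least cover the logging crew's forgone profit from cutting 3→2: 43 = 43.

43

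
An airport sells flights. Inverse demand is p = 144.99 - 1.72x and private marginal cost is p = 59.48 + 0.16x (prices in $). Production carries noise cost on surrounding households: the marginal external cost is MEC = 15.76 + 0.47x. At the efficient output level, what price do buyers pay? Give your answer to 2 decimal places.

Social marginal cost = private MC + MEC = 75.24 + 0.63x.
Set SMC = demand: 75.24 + 0.63x = 144.99 - 1.72x → x* = 29.6809.
Consumer price on the demand curve at x*: 144.99 − 1.72×29.6809 = 93.9389.

P = $93.94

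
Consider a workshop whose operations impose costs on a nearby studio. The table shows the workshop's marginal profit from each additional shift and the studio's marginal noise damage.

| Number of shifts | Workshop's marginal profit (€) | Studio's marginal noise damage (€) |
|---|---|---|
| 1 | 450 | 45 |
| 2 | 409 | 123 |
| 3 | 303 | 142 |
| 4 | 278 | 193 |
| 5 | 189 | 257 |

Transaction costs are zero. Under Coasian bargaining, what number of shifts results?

Bargaining reaches the level where marginal profit last exceeds marginal noise damage.
That holds through level 4 (278 ≥ 193) but not at 5 (189 < 257).

4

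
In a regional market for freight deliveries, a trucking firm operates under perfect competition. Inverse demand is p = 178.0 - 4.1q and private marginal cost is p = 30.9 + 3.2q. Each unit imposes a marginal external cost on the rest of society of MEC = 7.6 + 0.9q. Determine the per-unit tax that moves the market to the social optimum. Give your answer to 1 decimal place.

tax = 22.9 per unit

Social marginal cost = private MC + MEC = 38.5 + 4.1q.
Set SMC = demand: 38.5 + 4.1q = 178.0 - 4.1q → q* = 17.0122.
The Pigouvian tax equals MEC at q*: 7.6 + 0.9×17.0122 = 22.9110.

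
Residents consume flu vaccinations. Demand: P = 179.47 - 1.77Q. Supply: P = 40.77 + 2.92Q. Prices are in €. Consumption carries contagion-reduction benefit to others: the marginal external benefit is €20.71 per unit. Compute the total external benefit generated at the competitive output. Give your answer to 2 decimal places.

€612.47

Market equilibrium (private): 40.77 + 2.92Q = 179.47 - 1.77Q → Q_m = 29.5736.
Total external benefit = MEB × Q_m = 20.71 × 29.5736 = 612.4693.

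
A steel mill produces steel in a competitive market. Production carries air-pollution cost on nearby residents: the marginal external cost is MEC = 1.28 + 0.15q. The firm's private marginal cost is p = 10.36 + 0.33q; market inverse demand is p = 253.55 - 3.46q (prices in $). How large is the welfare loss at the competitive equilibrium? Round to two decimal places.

DWL = $15.09

Market equilibrium (private): 10.36 + 0.33q = 253.55 - 3.46q → q_m = 64.1662.
Social marginal cost = private MC + MEC = 11.64 + 0.48q.
Set SMC = demand: 11.64 + 0.48q = 253.55 - 3.46q → q* = 61.3985.
The loss is the area between SMC and demand from q* to q_m; with linear curves that's a triangle of height MEC(q_m).
DWL = ½ × 2.7677 × 10.9049 = 15.0907.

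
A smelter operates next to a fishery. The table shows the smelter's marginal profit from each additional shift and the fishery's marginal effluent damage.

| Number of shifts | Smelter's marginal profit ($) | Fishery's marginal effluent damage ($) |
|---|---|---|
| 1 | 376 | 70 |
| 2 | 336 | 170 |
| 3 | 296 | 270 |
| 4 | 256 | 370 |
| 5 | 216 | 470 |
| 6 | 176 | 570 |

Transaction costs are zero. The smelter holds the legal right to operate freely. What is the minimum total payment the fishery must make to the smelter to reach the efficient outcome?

$648

Left alone the smelter would choose level 6 (marginal profit stays positive).
Efficient level: k* = 3 (marginal profit ≥ marginal effluent damage through 3).
The fishery must at least cover the smelter's forgone profit from cutting 6→3: 256 + 216 + 176 = 648.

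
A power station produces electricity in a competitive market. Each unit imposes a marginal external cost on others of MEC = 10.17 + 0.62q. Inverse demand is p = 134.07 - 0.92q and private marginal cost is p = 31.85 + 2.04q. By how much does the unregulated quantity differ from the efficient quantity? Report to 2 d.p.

Market equilibrium (private): 31.85 + 2.04q = 134.07 - 0.92q → q_m = 34.5338.
Social marginal cost = private MC + MEC = 42.02 + 2.66q.
Set SMC = demand: 42.02 + 2.66q = 134.07 - 0.92q → q* = 25.7123.
Gap = |34.5338 − 25.7123| = 8.8215.

8.82 units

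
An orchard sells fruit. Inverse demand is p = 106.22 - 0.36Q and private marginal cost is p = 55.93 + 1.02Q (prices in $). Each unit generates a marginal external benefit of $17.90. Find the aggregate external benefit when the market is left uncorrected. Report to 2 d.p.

$652.31

Market equilibrium (private): 55.93 + 1.02Q = 106.22 - 0.36Q → Q_m = 36.4420.
Total external benefit = MEB × Q_m = 17.90 × 36.4420 = 652.3118.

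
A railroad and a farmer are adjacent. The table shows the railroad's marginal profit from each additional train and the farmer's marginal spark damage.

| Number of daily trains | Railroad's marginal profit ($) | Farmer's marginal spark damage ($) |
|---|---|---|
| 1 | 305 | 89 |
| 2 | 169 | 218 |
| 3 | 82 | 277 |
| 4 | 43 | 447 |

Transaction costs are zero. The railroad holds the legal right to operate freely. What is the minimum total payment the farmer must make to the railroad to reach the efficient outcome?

$294

Left alone the railroad would choose level 4 (marginal profit stays positive).
Efficient level: k* = 1 (marginal profit ≥ marginal spark damage through 1).
The farmer must at least cover the railroad's forgone profit from cutting 4→1: 169 + 82 + 43 = 294.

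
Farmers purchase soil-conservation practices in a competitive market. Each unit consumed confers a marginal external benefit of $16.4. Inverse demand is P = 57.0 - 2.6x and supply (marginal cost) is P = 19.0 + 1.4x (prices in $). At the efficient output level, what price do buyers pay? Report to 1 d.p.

P = $21.6

Social marginal benefit = demand + MEB = 73.4 - 2.6x.
Set SMB = MC: 73.4 - 2.6x = 19.0 + 1.4x → x* = 13.6000.
Consumer price on the demand curve at x*: 57.0 − 2.6×13.6000 = 21.6400.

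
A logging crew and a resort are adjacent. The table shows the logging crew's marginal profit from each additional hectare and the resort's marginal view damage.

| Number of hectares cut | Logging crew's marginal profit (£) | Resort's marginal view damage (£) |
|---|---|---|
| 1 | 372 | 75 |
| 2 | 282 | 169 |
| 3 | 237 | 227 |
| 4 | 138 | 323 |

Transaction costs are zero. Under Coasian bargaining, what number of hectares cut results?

3

Bargaining reaches the level where marginal profit last exceeds marginal view damage.
That holds through level 3 (237 ≥ 227) but not at 4 (138 < 323).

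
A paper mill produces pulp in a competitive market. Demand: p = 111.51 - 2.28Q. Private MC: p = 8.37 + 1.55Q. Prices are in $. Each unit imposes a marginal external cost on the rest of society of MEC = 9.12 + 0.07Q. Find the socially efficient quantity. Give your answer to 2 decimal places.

Social marginal cost = private MC + MEC = 17.49 + 1.62Q.
Set SMC = demand: 17.49 + 1.62Q = 111.51 - 2.28Q → Q* = 24.1077.

Q* = 24.11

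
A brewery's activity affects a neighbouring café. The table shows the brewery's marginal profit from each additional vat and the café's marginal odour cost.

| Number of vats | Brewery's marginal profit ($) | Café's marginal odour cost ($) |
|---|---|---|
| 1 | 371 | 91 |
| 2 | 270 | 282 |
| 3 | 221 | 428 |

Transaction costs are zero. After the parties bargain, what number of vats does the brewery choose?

Bargaining reaches the level where marginal profit last exceeds marginal odour cost.
That holds through level 1 (371 ≥ 91) but not at 2 (270 < 282).

1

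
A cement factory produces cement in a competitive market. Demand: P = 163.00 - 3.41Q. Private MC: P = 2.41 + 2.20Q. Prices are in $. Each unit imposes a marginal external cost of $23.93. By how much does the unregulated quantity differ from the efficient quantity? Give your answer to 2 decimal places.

4.27 units

Market equilibrium (private): 2.41 + 2.20Q = 163.00 - 3.41Q → Q_m = 28.6257.
Social marginal cost = private MC + MEC = 26.34 + 2.20Q.
Set SMC = demand: 26.34 + 2.20Q = 163.00 - 3.41Q → Q* = 24.3601.
Gap = |28.6257 − 24.3601| = 4.2656.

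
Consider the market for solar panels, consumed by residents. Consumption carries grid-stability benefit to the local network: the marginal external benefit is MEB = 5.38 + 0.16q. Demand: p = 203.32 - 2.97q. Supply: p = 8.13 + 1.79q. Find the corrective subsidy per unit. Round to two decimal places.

Social marginal benefit = demand + MEB = 208.70 - 2.81q.
Set SMB = MC: 208.70 - 2.81q = 8.13 + 1.79q → q* = 43.6022.
The Pigouvian subsidy equals MEB at q*: 5.38 + 0.16×43.6022 = 12.3564.

subsidy = 12.36 per unit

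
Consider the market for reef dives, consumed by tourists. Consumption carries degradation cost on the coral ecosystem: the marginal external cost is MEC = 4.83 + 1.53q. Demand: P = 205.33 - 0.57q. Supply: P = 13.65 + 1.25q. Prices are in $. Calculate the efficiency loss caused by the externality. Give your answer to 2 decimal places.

Market equilibrium (private): 13.65 + 1.25q = 205.33 - 0.57q → q_m = 105.3187.
Social marginal benefit = demand − MEC = 200.50 - 2.10q.
Set SMB = MC: 200.50 - 2.10q = 13.65 + 1.25q → q* = 55.7761.
Height of the DWL triangle at q_m is MC(q_m) − SMB(q_m) = MEC(q_m) = 165.9676.
DWL = ½ × 49.5426 × 165.9676 = 4111.2332.

DWL = $4111.23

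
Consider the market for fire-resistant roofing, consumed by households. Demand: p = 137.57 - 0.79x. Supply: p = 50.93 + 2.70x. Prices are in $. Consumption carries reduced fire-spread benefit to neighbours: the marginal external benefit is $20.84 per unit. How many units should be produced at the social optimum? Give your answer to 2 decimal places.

Social marginal benefit = demand + MEB = 158.41 - 0.79x.
Set SMB = MC: 158.41 - 0.79x = 50.93 + 2.70x → x* = 30.7966.

x* = 30.80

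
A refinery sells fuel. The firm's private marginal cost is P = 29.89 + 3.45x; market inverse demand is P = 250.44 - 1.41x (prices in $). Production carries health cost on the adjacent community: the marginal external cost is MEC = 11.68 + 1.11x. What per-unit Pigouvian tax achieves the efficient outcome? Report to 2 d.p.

tax = $50.52 per unit

Social marginal cost = private MC + MEC = 41.57 + 4.56x.
Set SMC = demand: 41.57 + 4.56x = 250.44 - 1.41x → x* = 34.9866.
The Pigouvian tax equals MEC at x*: 11.68 + 1.11×34.9866 = 50.5151.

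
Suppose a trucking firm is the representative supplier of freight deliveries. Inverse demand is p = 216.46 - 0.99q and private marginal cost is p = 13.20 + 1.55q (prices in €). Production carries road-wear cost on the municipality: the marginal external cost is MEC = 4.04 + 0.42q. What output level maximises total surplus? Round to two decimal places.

Social marginal cost = private MC + MEC = 17.24 + 1.97q.
Set SMC = demand: 17.24 + 1.97q = 216.46 - 0.99q → q* = 67.3041.

q* = 67.30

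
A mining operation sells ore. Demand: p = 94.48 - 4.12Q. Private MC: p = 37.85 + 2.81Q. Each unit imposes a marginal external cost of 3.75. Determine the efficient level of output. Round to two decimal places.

Q* = 7.63

Social marginal cost = private MC + MEC = 41.60 + 2.81Q.
Set SMC = demand: 41.60 + 2.81Q = 94.48 - 4.12Q → Q* = 7.6306.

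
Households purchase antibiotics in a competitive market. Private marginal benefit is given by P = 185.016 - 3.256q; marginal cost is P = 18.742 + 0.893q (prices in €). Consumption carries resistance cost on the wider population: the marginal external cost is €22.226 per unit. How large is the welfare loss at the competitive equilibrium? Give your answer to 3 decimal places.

DWL = €59.532

Market equilibrium (private): 18.742 + 0.893q = 185.016 - 3.256q → q_m = 40.0757.
Social marginal benefit = demand − MEC = 162.790 - 3.256q.
Set SMB = MC: 162.790 - 3.256q = 18.742 + 0.893q → q* = 34.7187.
Between q* and q_m the wedge MC − SMB runs linearly from 0 to MEC(q_m), so the loss is a triangle.
DWL = ½ × 5.3570 × 22.2260 = 59.5323.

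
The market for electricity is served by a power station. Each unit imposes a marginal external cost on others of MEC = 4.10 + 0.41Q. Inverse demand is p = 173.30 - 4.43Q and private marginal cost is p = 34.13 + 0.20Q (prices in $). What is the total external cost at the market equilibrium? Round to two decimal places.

$308.46

Market equilibrium (private): 34.13 + 0.20Q = 173.30 - 4.43Q → Q_m = 30.0583.
Total external cost = ∫₀^{Q_m} (4.10 + 0.41Q) dQ = 4.10×30.0583 + ½×0.41×30.0583² = 308.4568.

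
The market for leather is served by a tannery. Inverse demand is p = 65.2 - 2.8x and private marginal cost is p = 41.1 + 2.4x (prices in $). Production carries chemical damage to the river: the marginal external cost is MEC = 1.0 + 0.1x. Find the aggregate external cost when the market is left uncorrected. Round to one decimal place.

Market equilibrium (private): 41.1 + 2.4x = 65.2 - 2.8x → x_m = 4.6346.
Total external cost = ∫₀^{x_m} (1.0 + 0.1x) dx = 1.0×4.6346 + ½×0.1×4.6346² = 5.7086.

$5.7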